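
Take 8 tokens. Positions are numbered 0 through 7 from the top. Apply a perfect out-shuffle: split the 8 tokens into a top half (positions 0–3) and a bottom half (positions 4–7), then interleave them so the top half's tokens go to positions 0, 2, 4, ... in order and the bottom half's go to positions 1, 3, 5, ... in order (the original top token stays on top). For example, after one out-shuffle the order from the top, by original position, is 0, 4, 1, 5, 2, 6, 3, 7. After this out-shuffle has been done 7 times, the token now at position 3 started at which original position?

Work backwards from position 3, undoing one out-shuffle at a time:
3 ← 5 ← 6 ← 3 ← 5 ← 6 ← 3 ← 5
So the token now at position 3 started at position 5.

5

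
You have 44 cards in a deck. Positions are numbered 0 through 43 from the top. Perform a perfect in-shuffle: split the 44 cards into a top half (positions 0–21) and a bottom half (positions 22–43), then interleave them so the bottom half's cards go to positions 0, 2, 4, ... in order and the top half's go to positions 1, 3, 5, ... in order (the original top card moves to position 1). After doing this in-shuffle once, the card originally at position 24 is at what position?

4

Track the card's position through each in-shuffle:
24 → 4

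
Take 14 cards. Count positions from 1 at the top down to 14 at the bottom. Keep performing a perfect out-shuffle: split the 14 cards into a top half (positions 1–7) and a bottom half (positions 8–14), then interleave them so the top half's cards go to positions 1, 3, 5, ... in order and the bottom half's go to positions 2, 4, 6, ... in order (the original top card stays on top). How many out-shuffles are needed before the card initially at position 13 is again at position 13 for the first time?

Follow position 13 under repeated out-shuffles:
13 → 12 → 10 → 6 → 11 → 8 → 2 → 3 → 5 → 9 → 4 → 7 → 13
It first returns after 12 out-shuffles.

12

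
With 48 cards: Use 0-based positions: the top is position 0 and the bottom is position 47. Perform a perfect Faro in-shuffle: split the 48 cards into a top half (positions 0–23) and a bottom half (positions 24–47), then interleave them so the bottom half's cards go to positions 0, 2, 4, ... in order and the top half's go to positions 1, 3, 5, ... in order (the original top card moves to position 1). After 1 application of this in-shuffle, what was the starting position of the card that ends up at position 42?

45

Work backwards from position 42, undoing one in-shuffle at a time:
42 ← 45
So the card now at position 42 started at position 45.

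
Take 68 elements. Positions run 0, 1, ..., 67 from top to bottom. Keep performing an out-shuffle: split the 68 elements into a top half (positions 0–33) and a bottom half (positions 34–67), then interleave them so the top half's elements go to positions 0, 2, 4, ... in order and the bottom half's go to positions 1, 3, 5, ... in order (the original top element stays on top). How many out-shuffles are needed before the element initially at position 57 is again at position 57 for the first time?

66

Follow position 57 under repeated out-shuffles:
57 → 47 → 27 → 54 → 41 → 15 → 30 → 60 → ... → 57 (length 66)
It first returns after 66 out-shuffles.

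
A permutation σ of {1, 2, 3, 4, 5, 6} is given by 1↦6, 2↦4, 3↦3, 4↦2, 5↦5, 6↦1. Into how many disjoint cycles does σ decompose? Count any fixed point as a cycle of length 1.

4

Cycle decomposition: (1 6) (2 4) (3) (5).
4 cycles.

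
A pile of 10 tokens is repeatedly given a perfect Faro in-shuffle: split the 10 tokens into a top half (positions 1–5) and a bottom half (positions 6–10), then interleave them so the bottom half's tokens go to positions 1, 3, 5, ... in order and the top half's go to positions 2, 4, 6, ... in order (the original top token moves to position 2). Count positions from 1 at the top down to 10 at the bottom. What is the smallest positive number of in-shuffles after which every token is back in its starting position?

The in-shuffle permutes the 10 positions with cycle lengths [10].
Every token is home exactly when every cycle has completed a whole number of laps, i.e. after lcm(10) = 10 in-shuffles.

10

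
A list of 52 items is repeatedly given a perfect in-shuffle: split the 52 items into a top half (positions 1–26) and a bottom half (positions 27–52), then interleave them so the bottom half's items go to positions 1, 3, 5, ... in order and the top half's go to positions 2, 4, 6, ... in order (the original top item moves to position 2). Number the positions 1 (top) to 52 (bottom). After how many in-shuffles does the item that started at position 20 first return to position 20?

Follow position 20 under repeated in-shuffles:
20 → 40 → 27 → 1 → 2 → 4 → 8 → 16 → ... → 20 (length 52)
It first returns after 52 in-shuffles.

52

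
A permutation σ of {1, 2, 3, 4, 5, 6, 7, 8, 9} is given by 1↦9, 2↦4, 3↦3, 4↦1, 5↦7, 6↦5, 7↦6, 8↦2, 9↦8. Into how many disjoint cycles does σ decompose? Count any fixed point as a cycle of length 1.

Cycle decomposition: (1 9 8 2 4) (3) (5 7 6).
3 cycles.

3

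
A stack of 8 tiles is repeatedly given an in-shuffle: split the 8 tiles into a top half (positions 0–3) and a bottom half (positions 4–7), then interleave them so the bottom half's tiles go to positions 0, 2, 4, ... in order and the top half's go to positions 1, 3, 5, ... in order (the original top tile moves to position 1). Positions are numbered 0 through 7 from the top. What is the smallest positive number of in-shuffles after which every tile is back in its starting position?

The in-shuffle permutes the 8 positions with cycle lengths [2, 6].
Every tile is home exactly when every cycle has completed a whole number of laps, i.e. after lcm(2, 6) = 6 in-shuffles.

6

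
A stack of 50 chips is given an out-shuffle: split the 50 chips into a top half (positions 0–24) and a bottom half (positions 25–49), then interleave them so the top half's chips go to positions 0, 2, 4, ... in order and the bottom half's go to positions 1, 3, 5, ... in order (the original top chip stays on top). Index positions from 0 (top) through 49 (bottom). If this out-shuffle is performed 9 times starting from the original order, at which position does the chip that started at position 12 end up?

19

Track the chip's position through each out-shuffle:
12 → 24 → 48 → 47 → 45 → 41 → 33 → 17 → 34 → 19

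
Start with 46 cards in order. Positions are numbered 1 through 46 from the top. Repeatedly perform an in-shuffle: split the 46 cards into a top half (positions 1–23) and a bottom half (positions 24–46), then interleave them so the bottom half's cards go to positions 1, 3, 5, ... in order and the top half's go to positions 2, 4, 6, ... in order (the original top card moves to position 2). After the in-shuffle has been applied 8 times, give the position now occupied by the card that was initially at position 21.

Track the card's position through each in-shuffle:
21 → 42 → 37 → 27 → 7 → 14 → 28 → 9 → 18

18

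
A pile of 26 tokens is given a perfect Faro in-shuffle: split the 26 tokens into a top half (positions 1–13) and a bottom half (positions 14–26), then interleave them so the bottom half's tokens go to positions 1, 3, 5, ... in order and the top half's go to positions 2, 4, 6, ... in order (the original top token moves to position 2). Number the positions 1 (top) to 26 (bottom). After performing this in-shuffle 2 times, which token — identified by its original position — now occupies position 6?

Work backwards from position 6, undoing one in-shuffle at a time:
6 ← 3 ← 15
So the token now at position 6 started at position 15.

15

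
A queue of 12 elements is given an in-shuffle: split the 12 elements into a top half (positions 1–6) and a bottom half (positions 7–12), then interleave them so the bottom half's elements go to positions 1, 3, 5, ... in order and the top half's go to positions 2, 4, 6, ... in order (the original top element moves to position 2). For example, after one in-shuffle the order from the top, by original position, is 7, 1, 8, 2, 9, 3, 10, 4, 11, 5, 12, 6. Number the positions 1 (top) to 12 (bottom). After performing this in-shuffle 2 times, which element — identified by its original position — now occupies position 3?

Work backwards from position 3, undoing one in-shuffle at a time:
3 ← 8 ← 4
So the element now at position 3 started at position 4.

4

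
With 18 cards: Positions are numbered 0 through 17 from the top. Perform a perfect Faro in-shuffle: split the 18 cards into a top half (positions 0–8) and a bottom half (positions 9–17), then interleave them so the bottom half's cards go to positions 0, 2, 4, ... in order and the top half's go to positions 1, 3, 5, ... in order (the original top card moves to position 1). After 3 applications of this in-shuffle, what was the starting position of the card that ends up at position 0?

11

Work backwards from position 0, undoing one in-shuffle at a time:
0 ← 9 ← 4 ← 11
So the card now at position 0 started at position 11.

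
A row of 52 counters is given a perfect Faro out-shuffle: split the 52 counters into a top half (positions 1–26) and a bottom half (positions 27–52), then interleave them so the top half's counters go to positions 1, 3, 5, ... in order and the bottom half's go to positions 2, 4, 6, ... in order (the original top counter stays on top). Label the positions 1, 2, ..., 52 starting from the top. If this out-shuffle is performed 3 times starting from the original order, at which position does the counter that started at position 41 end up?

Track the counter's position through each out-shuffle:
41 → 30 → 8 → 15

15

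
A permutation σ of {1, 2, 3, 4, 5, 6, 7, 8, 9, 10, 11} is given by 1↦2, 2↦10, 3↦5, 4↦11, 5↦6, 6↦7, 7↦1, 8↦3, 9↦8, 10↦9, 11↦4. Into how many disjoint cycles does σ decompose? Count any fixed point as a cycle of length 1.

2

Cycle decomposition: (1 2 10 9 8 3 5 6 7) (4 11).
2 cycles.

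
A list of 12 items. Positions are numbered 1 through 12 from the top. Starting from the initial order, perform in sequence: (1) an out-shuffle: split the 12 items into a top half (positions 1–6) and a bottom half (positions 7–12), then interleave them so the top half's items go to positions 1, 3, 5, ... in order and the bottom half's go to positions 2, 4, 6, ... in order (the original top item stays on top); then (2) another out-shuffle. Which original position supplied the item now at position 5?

Undo the operations in reverse order, starting from position 5:
  undo op 2 (out-shuffle, from top half): 5 ← 3
  undo op 1 (out-shuffle, from top half): 3 ← 2
So the item at position 5 came from original position 2.

2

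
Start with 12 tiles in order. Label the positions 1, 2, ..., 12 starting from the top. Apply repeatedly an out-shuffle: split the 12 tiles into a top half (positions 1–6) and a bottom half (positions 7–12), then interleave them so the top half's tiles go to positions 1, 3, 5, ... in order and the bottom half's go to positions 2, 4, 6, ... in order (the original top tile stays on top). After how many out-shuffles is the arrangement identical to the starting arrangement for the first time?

The out-shuffle permutes the 12 positions with cycle lengths [1, 1, 10].
Every tile is home exactly when every cycle has completed a whole number of laps, i.e. after lcm(1, 10) = 10 out-shuffles.

10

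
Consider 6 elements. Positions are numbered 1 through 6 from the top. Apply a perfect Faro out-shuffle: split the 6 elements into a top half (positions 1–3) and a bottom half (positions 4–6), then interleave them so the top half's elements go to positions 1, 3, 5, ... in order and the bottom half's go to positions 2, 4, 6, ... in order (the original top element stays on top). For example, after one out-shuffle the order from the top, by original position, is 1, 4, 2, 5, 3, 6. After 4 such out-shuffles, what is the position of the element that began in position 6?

Position 6 is a fixed point of every out-shuffle, so the element never moves.

6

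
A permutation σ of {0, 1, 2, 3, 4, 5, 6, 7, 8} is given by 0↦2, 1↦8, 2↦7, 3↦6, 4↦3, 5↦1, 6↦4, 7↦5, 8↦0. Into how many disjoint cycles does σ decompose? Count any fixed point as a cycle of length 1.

Cycle decomposition: (0 2 7 5 1 8) (3 6 4).
2 cycles.

2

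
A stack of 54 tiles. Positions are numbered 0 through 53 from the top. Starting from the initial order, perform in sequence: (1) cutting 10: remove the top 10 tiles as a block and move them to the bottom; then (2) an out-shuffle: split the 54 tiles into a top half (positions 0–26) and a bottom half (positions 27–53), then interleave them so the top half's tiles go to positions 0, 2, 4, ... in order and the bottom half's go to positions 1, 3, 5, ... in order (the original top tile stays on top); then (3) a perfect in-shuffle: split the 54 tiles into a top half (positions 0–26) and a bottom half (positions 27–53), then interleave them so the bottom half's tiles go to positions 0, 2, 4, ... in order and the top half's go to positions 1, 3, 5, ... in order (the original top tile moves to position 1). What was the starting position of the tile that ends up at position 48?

Undo the operations in reverse order, starting from position 48:
  undo op 3 (in-shuffle, from bottom half): 48 ← 51
  undo op 2 (out-shuffle, from bottom half): 51 ← 52
  undo op 1 (cut 10): 52 ← 8
So the tile at position 48 came from original position 8.

8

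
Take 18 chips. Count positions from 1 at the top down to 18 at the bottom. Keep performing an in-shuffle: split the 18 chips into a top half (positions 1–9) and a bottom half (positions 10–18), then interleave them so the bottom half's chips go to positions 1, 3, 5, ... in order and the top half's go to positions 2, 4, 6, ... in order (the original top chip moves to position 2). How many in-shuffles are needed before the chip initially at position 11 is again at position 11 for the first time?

Follow position 11 under repeated in-shuffles:
11 → 3 → 6 → 12 → 5 → 10 → 1 → 2 → 4 → 8 → 16 → 13 → 7 → 14 → 9 → 18 → 17 → 15 → 11
It first returns after 18 in-shuffles.

18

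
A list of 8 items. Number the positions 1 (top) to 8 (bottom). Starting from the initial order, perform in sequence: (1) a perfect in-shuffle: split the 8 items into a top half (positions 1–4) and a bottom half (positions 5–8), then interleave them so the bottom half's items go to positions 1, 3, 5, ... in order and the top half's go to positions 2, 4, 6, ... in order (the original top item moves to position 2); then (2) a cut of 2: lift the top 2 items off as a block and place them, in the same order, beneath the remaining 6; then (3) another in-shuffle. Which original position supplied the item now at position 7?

1

Undo the operations in reverse order, starting from position 7:
  undo op 3 (in-shuffle, from bottom half): 7 ← 8
  undo op 2 (cut 2): 8 ← 2
  undo op 1 (in-shuffle, from top half): 2 ← 1
So the item at position 7 came from original position 1.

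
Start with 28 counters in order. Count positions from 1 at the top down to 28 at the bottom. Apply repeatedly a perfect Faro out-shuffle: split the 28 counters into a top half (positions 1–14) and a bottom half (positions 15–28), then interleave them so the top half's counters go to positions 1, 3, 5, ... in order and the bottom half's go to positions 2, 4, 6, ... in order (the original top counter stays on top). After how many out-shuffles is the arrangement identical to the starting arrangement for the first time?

18

The out-shuffle permutes the 28 positions with cycle lengths [1, 1, 2, 6, 18].
Every counter is home exactly when every cycle has completed a whole number of laps, i.e. after lcm(1, 2, 6, 18) = 18 out-shuffles.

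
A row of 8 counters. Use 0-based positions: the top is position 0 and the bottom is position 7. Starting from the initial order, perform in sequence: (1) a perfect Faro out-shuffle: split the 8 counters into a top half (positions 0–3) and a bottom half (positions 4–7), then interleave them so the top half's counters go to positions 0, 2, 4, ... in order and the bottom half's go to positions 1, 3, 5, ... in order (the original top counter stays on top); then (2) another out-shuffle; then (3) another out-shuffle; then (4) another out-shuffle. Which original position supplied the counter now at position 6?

Undo the operations in reverse order, starting from position 6:
  undo op 4 (out-shuffle, from top half): 6 ← 3
  undo op 3 (out-shuffle, from bottom half): 3 ← 5
  undo op 2 (out-shuffle, from bottom half): 5 ← 6
  undo op 1 (out-shuffle, from top half): 6 ← 3
So the counter at position 6 came from original position 3.

3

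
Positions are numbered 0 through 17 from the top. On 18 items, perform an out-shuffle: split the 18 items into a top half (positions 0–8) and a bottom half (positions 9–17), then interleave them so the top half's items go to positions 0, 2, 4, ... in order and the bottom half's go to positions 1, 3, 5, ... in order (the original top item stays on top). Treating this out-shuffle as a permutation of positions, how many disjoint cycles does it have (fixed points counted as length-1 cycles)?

4

Trace each unvisited position around until it returns:
(0) (1 2 4 8 16 15 13 9) (3 6 12 7 14 11 5 10) (17)
4 cycles in total.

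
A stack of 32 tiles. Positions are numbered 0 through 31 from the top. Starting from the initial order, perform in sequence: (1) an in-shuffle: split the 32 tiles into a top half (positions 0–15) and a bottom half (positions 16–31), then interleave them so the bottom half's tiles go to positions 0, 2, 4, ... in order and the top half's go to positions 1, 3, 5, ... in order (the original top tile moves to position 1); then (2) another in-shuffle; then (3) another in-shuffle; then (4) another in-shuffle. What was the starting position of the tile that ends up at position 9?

12

Undo the operations in reverse order, starting from position 9:
  undo op 4 (in-shuffle, from top half): 9 ← 4
  undo op 3 (in-shuffle, from bottom half): 4 ← 18
  undo op 2 (in-shuffle, from bottom half): 18 ← 25
  undo op 1 (in-shuffle, from top half): 25 ← 12
So the tile at position 9 came from original position 12.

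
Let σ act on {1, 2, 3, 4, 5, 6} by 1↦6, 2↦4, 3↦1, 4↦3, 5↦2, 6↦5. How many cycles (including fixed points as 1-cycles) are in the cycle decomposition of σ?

Cycle decomposition: (1 6 5 2 4 3).
1 cycle.

1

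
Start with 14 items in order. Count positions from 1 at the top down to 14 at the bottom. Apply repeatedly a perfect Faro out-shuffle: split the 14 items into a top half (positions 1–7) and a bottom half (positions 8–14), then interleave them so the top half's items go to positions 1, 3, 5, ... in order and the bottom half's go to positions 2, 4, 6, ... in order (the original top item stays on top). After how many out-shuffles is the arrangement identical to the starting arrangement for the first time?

12

The out-shuffle permutes the 14 positions with cycle lengths [1, 1, 12].
Every item is home exactly when every cycle has completed a whole number of laps, i.e. after lcm(1, 12) = 12 out-shuffles.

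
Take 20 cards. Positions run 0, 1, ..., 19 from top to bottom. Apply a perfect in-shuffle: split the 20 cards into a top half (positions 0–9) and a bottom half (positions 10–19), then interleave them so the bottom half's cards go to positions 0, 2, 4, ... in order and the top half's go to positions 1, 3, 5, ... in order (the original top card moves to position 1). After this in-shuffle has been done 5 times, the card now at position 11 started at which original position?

2

Work backwards from position 11, undoing one in-shuffle at a time:
11 ← 5 ← 2 ← 11 ← 5 ← 2
So the card now at position 11 started at position 2.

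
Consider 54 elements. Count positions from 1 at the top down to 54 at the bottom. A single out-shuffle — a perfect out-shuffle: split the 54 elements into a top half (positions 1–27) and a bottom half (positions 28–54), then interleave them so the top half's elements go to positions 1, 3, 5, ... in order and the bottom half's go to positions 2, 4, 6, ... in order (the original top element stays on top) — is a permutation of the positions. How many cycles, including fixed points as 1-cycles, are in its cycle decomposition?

3

Trace each unvisited position around until it returns:
(1) (2 3 5 9 17 33 ... len 52) (54)
3 cycles in total.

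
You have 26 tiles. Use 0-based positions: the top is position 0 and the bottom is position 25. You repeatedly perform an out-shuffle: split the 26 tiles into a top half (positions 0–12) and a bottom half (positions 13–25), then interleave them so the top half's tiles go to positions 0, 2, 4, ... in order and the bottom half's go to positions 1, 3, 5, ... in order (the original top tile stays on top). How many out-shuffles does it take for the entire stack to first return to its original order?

The out-shuffle permutes the 26 positions with cycle lengths [1, 1, 4, 20].
Every tile is home exactly when every cycle has completed a whole number of laps, i.e. after lcm(1, 4, 20) = 20 out-shuffles.

20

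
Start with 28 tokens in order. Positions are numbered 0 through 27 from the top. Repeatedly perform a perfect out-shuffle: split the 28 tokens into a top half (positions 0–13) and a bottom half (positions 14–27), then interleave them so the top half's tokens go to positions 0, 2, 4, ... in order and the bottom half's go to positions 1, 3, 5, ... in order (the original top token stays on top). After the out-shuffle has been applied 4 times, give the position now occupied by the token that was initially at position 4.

Track the token's position through each out-shuffle:
4 → 8 → 16 → 5 → 10

10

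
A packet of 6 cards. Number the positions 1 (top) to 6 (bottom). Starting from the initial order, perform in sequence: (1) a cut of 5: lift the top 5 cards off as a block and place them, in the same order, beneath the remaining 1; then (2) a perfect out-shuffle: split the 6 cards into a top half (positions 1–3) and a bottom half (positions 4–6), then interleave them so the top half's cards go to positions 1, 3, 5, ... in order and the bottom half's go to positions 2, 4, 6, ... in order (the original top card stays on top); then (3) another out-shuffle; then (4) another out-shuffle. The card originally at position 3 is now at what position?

Track the card from position 3 forward through each operation:
  after op 1 (cut 5): 3 → 4
  after op 2 (out-shuffle): 4 → 2
  after op 3 (out-shuffle): 2 → 3
  after op 4 (out-shuffle): 3 → 5

5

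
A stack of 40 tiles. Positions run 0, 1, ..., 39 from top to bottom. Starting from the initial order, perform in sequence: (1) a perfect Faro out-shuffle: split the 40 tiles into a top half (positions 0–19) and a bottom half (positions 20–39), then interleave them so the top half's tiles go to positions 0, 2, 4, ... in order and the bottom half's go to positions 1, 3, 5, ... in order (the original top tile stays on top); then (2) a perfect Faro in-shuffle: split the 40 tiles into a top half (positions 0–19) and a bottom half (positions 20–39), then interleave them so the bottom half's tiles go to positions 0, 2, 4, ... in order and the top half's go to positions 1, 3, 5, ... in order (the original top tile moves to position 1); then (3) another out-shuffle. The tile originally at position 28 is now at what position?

31

Track the tile from position 28 forward through each operation:
  after op 1 (out-shuffle): 28 → 17
  after op 2 (in-shuffle): 17 → 35
  after op 3 (out-shuffle): 35 → 31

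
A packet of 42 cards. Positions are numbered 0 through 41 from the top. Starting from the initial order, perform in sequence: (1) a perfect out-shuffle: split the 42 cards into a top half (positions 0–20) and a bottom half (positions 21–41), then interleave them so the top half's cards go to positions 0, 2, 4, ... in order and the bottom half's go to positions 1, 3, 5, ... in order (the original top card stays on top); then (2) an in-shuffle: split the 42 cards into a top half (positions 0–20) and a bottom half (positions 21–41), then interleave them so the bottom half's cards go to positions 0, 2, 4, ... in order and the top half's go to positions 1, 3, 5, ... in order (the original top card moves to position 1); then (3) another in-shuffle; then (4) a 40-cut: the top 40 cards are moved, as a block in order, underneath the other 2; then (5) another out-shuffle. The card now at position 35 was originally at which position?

30

Undo the operations in reverse order, starting from position 35:
  undo op 5 (out-shuffle, from bottom half): 35 ← 38
  undo op 4 (cut 40): 38 ← 36
  undo op 3 (in-shuffle, from bottom half): 36 ← 39
  undo op 2 (in-shuffle, from top half): 39 ← 19
  undo op 1 (out-shuffle, from bottom half): 19 ← 30
So the card at position 35 came from original position 30.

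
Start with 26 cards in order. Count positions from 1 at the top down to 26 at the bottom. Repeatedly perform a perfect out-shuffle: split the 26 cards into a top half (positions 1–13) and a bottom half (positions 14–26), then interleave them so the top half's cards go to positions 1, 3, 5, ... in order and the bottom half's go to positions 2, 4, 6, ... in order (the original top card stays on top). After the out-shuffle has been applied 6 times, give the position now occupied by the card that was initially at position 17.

Track the card's position through each out-shuffle:
17 → 8 → 15 → 4 → 7 → 13 → 25

25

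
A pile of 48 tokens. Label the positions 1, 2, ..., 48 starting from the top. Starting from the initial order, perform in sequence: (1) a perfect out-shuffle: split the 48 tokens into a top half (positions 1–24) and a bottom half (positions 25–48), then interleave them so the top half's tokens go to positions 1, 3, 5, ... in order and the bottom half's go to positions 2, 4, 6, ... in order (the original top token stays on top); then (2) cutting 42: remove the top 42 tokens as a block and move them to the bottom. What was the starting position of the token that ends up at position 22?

Undo the operations in reverse order, starting from position 22:
  undo op 2 (cut 42): 22 ← 16
  undo op 1 (out-shuffle, from bottom half): 16 ← 32
So the token at position 22 came from original position 32.

32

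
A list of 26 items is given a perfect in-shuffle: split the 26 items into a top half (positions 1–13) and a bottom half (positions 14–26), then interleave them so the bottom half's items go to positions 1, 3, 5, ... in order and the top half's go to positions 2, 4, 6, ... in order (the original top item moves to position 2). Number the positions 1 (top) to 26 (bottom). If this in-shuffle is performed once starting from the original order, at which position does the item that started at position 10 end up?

20

Track the item's position through each in-shuffle:
10 → 20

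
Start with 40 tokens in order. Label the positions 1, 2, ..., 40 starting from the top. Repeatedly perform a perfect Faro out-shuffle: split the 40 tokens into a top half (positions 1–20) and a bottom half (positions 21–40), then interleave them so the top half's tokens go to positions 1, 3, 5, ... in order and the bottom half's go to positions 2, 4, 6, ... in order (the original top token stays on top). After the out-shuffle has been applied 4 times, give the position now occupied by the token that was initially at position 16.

7

Track the token's position through each out-shuffle:
16 → 31 → 22 → 4 → 7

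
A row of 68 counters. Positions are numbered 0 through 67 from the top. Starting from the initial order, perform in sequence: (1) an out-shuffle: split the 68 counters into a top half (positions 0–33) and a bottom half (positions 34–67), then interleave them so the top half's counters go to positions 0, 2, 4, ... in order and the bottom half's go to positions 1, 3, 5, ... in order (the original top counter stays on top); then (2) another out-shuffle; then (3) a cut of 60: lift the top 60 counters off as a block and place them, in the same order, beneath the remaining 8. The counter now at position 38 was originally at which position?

Undo the operations in reverse order, starting from position 38:
  undo op 3 (cut 60): 38 ← 30
  undo op 2 (out-shuffle, from top half): 30 ← 15
  undo op 1 (out-shuffle, from bottom half): 15 ← 41
So the counter at position 38 came from original position 41.

41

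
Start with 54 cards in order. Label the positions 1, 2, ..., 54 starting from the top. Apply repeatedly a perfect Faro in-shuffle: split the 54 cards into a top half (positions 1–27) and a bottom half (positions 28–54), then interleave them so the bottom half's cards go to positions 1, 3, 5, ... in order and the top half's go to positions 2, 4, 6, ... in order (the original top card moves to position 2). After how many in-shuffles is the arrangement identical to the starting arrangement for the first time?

The in-shuffle permutes the 54 positions with cycle lengths [4, 10, 20, 20].
Every card is home exactly when every cycle has completed a whole number of laps, i.e. after lcm(4, 10, 20) = 20 in-shuffles.

20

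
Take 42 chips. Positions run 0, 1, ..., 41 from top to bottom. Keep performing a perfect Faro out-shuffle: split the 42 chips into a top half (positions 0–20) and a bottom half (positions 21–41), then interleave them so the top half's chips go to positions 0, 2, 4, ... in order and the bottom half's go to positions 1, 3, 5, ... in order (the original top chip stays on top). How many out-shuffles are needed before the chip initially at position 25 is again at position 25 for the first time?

20

Follow position 25 under repeated out-shuffles:
25 → 9 → 18 → 36 → 31 → 21 → 1 → 2 → 4 → 8 → 16 → 32 → 23 → 5 → 10 → 20 → 40 → 39 → 37 → 33 → 25
It first returns after 20 out-shuffles.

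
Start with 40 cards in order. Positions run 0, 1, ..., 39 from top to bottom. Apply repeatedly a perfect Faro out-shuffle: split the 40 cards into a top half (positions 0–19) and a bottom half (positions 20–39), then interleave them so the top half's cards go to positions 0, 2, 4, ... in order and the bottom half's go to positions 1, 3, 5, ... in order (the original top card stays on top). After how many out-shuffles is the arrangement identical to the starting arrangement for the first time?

12

The out-shuffle permutes the 40 positions with cycle lengths [1, 1, 2, 12, 12, 12].
Every card is home exactly when every cycle has completed a whole number of laps, i.e. after lcm(1, 2, 12) = 12 out-shuffles.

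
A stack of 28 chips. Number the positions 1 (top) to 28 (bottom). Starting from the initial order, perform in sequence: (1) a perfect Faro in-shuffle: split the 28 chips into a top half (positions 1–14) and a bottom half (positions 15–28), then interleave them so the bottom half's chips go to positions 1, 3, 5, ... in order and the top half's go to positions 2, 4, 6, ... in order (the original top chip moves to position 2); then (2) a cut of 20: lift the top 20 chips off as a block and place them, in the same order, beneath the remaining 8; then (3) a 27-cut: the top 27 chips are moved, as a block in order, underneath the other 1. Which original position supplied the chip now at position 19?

5

Undo the operations in reverse order, starting from position 19:
  undo op 3 (cut 27): 19 ← 18
  undo op 2 (cut 20): 18 ← 10
  undo op 1 (in-shuffle, from top half): 10 ← 5
So the chip at position 19 came from original position 5.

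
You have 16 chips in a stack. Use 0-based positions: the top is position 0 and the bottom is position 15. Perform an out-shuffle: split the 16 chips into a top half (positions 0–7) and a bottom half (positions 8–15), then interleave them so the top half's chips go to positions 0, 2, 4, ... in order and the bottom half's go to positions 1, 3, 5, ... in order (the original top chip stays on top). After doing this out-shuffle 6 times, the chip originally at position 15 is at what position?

15

Position 15 is a fixed point of every out-shuffle, so the chip never moves.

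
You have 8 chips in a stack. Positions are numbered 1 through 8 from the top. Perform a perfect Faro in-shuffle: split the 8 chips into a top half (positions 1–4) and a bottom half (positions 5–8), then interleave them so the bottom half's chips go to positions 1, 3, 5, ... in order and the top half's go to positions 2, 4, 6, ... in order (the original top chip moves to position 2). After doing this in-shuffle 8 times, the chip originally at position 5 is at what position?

Track the chip's position through each in-shuffle:
5 → 1 → 2 → 4 → 8 → 7 → 5 → 1 → 2

2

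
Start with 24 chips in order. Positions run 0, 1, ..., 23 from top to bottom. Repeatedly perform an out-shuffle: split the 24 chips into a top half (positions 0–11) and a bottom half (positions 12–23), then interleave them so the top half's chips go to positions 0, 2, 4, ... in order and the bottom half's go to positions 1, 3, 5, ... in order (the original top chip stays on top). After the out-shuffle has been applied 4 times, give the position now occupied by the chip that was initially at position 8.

Track the chip's position through each out-shuffle:
8 → 16 → 9 → 18 → 13

13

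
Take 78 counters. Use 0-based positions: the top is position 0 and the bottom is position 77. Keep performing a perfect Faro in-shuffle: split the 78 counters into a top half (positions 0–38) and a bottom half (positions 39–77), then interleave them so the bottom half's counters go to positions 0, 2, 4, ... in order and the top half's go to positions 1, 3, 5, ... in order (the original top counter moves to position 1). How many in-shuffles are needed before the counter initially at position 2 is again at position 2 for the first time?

39

Follow position 2 under repeated in-shuffles:
2 → 5 → 11 → 23 → 47 → 16 → 33 → 67 → ... → 2 (length 39)
It first returns after 39 in-shuffles.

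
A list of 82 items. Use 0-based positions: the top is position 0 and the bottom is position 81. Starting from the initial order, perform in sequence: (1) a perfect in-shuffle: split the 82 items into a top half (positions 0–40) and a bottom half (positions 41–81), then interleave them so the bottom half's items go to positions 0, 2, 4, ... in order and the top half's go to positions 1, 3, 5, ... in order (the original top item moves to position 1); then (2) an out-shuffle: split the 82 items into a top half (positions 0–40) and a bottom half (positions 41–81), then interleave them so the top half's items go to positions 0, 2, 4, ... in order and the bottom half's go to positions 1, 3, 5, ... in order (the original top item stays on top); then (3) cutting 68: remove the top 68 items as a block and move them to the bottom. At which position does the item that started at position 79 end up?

3

Track the item from position 79 forward through each operation:
  after op 1 (in-shuffle): 79 → 76
  after op 2 (out-shuffle): 76 → 71
  after op 3 (cut 68): 71 → 3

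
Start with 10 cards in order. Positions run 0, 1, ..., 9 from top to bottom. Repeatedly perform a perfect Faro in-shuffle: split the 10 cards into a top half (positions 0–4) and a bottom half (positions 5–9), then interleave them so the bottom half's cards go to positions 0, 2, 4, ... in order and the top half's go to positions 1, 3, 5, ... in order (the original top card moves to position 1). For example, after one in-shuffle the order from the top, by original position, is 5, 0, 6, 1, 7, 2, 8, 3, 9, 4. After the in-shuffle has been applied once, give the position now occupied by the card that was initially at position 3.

Track the card's position through each in-shuffle:
3 → 7

7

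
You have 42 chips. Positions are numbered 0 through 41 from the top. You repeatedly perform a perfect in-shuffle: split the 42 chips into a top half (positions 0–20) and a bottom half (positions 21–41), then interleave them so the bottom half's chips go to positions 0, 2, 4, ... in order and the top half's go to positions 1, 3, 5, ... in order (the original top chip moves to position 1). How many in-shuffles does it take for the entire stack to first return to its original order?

14

The in-shuffle permutes the 42 positions with cycle lengths [14, 14, 14].
Every chip is home exactly when every cycle has completed a whole number of laps, i.e. after lcm(14) = 14 in-shuffles.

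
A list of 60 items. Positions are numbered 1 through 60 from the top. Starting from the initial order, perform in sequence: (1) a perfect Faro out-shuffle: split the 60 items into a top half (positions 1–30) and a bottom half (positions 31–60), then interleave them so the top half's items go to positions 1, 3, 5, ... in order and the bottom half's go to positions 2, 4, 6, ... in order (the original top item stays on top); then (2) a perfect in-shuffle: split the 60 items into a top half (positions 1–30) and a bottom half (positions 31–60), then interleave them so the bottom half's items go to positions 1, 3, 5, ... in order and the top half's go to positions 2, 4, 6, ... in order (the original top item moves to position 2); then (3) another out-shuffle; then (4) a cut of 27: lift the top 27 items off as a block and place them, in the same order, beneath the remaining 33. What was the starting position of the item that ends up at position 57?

11

Undo the operations in reverse order, starting from position 57:
  undo op 4 (cut 27): 57 ← 24
  undo op 3 (out-shuffle, from bottom half): 24 ← 42
  undo op 2 (in-shuffle, from top half): 42 ← 21
  undo op 1 (out-shuffle, from top half): 21 ← 11
So the item at position 57 came from original position 11.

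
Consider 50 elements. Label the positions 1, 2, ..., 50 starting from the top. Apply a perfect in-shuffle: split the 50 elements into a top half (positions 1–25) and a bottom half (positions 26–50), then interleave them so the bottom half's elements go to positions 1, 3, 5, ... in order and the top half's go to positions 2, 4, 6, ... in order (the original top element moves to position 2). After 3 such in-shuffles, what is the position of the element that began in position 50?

43

Track the element's position through each in-shuffle:
50 → 49 → 47 → 43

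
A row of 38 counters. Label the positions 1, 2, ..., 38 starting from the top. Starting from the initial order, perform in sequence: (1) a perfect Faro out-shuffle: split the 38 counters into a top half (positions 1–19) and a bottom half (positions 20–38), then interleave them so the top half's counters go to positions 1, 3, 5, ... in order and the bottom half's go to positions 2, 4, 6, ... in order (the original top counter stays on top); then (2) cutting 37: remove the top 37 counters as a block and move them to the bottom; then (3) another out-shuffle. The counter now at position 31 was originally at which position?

8

Undo the operations in reverse order, starting from position 31:
  undo op 3 (out-shuffle, from top half): 31 ← 16
  undo op 2 (cut 37): 16 ← 15
  undo op 1 (out-shuffle, from top half): 15 ← 8
So the counter at position 31 came from original position 8.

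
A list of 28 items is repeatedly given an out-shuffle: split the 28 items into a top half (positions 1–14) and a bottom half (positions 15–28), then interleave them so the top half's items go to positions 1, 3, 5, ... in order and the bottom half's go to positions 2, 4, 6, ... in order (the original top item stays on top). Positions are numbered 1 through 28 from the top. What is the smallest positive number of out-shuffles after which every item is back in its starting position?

18

The out-shuffle permutes the 28 positions with cycle lengths [1, 1, 2, 6, 18].
Every item is home exactly when every cycle has completed a whole number of laps, i.e. after lcm(1, 2, 6, 18) = 18 out-shuffles.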